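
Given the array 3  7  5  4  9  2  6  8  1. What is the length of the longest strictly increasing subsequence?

4

Track the smallest tail for each achievable length (strict):
3 → extends → [3]
7 → extends → [3, 7]
5 → replaces 7 → [3, 5]
4 → replaces 5 → [3, 4]
9 → extends → [3, 4, 9]
2 → replaces 3 → [2, 4, 9]
6 → replaces 9 → [2, 4, 6]
8 → extends → [2, 4, 6, 8]
1 → replaces 2 → [1, 4, 6, 8]
Four tails, so the longest strictly increasing subsequence has length 4 (e.g. 3, 5, 6, 8).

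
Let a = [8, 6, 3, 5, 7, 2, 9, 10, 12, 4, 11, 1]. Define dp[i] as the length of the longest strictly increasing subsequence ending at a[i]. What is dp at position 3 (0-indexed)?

dp[i] = 1 + max{dp[j] : j<i, a[j]<a[i]} (or 1 if no such j):
i:      0  1  2  3  4  5  6  7  8  9 10 11
a[i]:   8  6  3  5  7  2  9 10 12  4 11  1
dp:     1  1  1  2  3  1  4  5  6  2  6  1
At index 3 the value is 2.

2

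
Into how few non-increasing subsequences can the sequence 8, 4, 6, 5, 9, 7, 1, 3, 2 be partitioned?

3

The minimum number of non-increasing subsequences covering a sequence equals the length of its longest strictly increasing subsequence.
LIS length is 3 (e.g. 4, 6, 9), so 3 piles are needed.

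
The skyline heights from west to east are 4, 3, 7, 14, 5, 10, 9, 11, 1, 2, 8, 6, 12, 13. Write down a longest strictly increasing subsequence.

4, 7, 10, 11, 12, 13

Patience tails give the LIS length; then backtrack through the dp parents:
4 → extends → [4]
3 → replaces 4 → [3]
7 → extends → [3, 7]
14 → extends → [3, 7, 14]
5 → replaces 7 → [3, 5, 14]
10 → replaces 14 → [3, 5, 10]
9 → replaces 10 → [3, 5, 9]
11 → extends → [3, 5, 9, 11]
1 → replaces 3 → [1, 5, 9, 11]
2 → replaces 5 → [1, 2, 9, 11]
8 → replaces 9 → [1, 2, 8, 11]
6 → replaces 8 → [1, 2, 6, 11]
12 → extends → [1, 2, 6, 11, 12]
13 → extends → [1, 2, 6, 11, 12, 13]
Length 6; one witness is 4, 7, 10, 11, 12, 13.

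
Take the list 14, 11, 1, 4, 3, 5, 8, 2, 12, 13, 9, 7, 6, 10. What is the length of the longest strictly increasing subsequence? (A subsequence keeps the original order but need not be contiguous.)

Let dp[i] be the length of the longest such subsequence ending at index i:
i:      1  2  3  4  5  6  7  8  9 10 11 12 13 14
a[i]:  14 11  1  4  3  5  8  2 12 13  9  7  6 10
dp:     1  1  1  2  2  3  4  2  5  6  5  4  4  6
Maximum dp value is 6.

6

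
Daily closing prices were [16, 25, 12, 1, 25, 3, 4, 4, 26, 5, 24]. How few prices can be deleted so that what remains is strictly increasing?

6

Fewest deletions = n − (longest strictly increasing subsequence).
Patience tails:
16 → extends → [16]
25 → extends → [16, 25]
12 → replaces 16 → [12, 25]
1 → replaces 12 → [1, 25]
25 → already a tail → [1, 25]
3 → replaces 25 → [1, 3]
4 → extends → [1, 3, 4]
4 → already a tail → [1, 3, 4]
26 → extends → [1, 3, 4, 26]
5 → replaces 26 → [1, 3, 4, 5]
24 → extends → [1, 3, 4, 5, 24]
Longest strictly increasing subsequence has length 5, so deletions = 11 − 5 = 6.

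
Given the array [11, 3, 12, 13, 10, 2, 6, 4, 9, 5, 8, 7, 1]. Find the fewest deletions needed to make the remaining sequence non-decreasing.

9

Fewest deletions = n − (longest non-decreasing subsequence).
Patience tails:
11 → extends → [11]
3 → replaces 11 → [3]
12 → extends → [3, 12]
13 → extends → [3, 12, 13]
10 → replaces 12 → [3, 10, 13]
2 → replaces 3 → [2, 10, 13]
6 → replaces 10 → [2, 6, 13]
4 → replaces 6 → [2, 4, 13]
9 → replaces 13 → [2, 4, 9]
5 → replaces 9 → [2, 4, 5]
8 → extends → [2, 4, 5, 8]
7 → replaces 8 → [2, 4, 5, 7]
1 → replaces 2 → [1, 4, 5, 7]
Longest non-decreasing subsequence has length 4, so deletions = 13 − 4 = 9.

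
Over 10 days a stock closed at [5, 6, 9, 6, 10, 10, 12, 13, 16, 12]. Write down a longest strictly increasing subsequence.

5, 6, 9, 10, 12, 13, 16

Patience tails give the LIS length; then backtrack through the dp parents:
5 → extends → [5]
6 → extends → [5, 6]
9 → extends → [5, 6, 9]
6 → already a tail → [5, 6, 9]
10 → extends → [5, 6, 9, 10]
10 → already a tail → [5, 6, 9, 10]
12 → extends → [5, 6, 9, 10, 12]
13 → extends → [5, 6, 9, 10, 12, 13]
16 → extends → [5, 6, 9, 10, 12, 13, 16]
12 → already a tail → [5, 6, 9, 10, 12, 13, 16]
Length 7; one witness is 5, 6, 9, 10, 12, 13, 16.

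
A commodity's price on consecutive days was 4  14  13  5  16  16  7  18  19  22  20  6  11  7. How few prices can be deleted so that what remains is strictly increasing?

Fewest deletions = n − (longest strictly increasing subsequence).
i:      1  2  3  4  5  6  7  8  9 10 11 12 13 14
a[i]:   4 14 13  5 16 16  7 18 19 22 20  6 11  7
dp:     1  2  2  2  3  3  3  4  5  6  6  3  4  4
max dp = 6, so deletions = 14 − 6 = 8.

8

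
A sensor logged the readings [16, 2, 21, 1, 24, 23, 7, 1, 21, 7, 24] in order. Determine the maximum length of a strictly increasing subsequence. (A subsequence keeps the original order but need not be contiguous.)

4

Let dp[i] be the length of the longest such subsequence ending at index i:
i:      1  2  3  4  5  6  7  8  9 10 11
a[i]:  16  2 21  1 24 23  7  1 21  7 24
dp:     1  1  2  1  3  3  2  1  3  2  4
Maximum dp value is 4.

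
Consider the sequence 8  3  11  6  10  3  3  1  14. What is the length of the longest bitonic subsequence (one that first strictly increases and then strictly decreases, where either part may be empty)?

inc[i] = longest strictly increasing subsequence ending at i; dec[i] = longest strictly decreasing subsequence starting at i:
i:      1  2  3  4  5  6  7  8  9
a[i]:   8  3 11  6 10  3  3  1 14
inc:    1  1  2  2  3  1  1  1  4
dec:    4  2  4  3  3  2  2  1  1
Best peak at i=3 (value 11): inc=2, dec=4, length 2+4−1 = 5.

5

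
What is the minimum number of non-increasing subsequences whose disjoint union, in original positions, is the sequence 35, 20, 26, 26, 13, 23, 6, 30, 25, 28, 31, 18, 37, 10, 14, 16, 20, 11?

6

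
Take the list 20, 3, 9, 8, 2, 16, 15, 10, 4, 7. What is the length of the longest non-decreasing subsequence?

3

Let dp[i] be the length of the longest such subsequence ending at index i:
i:      1  2  3  4  5  6  7  8  9 10
a[i]:  20  3  9  8  2 16 15 10  4  7
dp:     1  1  2  2  1  3  3  3  2  3
Maximum dp value is 3.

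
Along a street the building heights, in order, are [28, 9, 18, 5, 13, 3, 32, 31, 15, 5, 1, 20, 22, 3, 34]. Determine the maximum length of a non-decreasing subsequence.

6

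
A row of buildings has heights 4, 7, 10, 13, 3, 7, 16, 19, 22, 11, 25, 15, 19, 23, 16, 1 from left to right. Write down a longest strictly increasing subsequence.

Patience tails give the LIS length; then backtrack through the dp parents:
4 → extends → [4]
7 → extends → [4, 7]
10 → extends → [4, 7, 10]
13 → extends → [4, 7, 10, 13]
3 → replaces 4 → [3, 7, 10, 13]
7 → already a tail → [3, 7, 10, 13]
16 → extends → [3, 7, 10, 13, 16]
19 → extends → [3, 7, 10, 13, 16, 19]
22 → extends → [3, 7, 10, 13, 16, 19, 22]
11 → replaces 13 → [3, 7, 10, 11, 16, 19, 22]
25 → extends → [3, 7, 10, 11, 16, 19, 22, 25]
15 → replaces 16 → [3, 7, 10, 11, 15, 19, 22, 25]
19 → already a tail → [3, 7, 10, 11, 15, 19, 22, 25]
23 → replaces 25 → [3, 7, 10, 11, 15, 19, 22, 23]
16 → replaces 19 → [3, 7, 10, 11, 15, 16, 22, 23]
1 → replaces 3 → [1, 7, 10, 11, 15, 16, 22, 23]
Length 8; one witness is 4, 7, 10, 13, 16, 19, 22, 25.

4, 7, 10, 13, 16, 19, 22, 25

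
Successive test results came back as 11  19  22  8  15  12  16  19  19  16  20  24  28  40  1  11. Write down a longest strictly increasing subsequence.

11, 15, 16, 19, 20, 24, 28, 40

Patience tails give the LIS length; then backtrack through the dp parents:
11 → extends → [11]
19 → extends → [11, 19]
22 → extends → [11, 19, 22]
8 → replaces 11 → [8, 19, 22]
15 → replaces 19 → [8, 15, 22]
12 → replaces 15 → [8, 12, 22]
16 → replaces 22 → [8, 12, 16]
19 → extends → [8, 12, 16, 19]
19 → already a tail → [8, 12, 16, 19]
16 → already a tail → [8, 12, 16, 19]
20 → extends → [8, 12, 16, 19, 20]
24 → extends → [8, 12, 16, 19, 20, 24]
28 → extends → [8, 12, 16, 19, 20, 24, 28]
40 → extends → [8, 12, 16, 19, 20, 24, 28, 40]
1 → replaces 8 → [1, 12, 16, 19, 20, 24, 28, 40]
11 → replaces 12 → [1, 11, 16, 19, 20, 24, 28, 40]
Length 8; one witness is 11, 15, 16, 19, 20, 24, 28, 40.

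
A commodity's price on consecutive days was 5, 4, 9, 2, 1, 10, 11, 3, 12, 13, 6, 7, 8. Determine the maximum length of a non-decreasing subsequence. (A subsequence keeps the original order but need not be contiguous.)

6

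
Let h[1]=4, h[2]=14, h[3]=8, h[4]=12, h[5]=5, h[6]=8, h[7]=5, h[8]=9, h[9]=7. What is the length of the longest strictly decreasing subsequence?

4

Negate each value so 'decreasing' becomes 'increasing', then run patience tails on the negated sequence:
-4 → extends → [-4]
-14 → replaces -4 → [-14]
-8 → extends → [-14, -8]
-12 → replaces -8 → [-14, -12]
-5 → extends → [-14, -12, -5]
-8 → replaces -5 → [-14, -12, -8]
-5 → extends → [-14, -12, -8, -5]
-9 → replaces -8 → [-14, -12, -9, -5]
-7 → replaces -5 → [-14, -12, -9, -7]
Four tails, so the longest strictly decreasing subsequence of the original has length 4.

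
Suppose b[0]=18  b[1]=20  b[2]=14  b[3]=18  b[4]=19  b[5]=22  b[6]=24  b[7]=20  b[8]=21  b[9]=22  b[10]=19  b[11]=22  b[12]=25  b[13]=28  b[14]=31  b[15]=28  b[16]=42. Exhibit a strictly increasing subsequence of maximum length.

14, 18, 19, 20, 21, 22, 25, 28, 31, 42

Patience tails give the LIS length; then backtrack through the dp parents:
18 → extends → [18]
20 → extends → [18, 20]
14 → replaces 18 → [14, 20]
18 → replaces 20 → [14, 18]
19 → extends → [14, 18, 19]
22 → extends → [14, 18, 19, 22]
24 → extends → [14, 18, 19, 22, 24]
20 → replaces 22 → [14, 18, 19, 20, 24]
21 → replaces 24 → [14, 18, 19, 20, 21]
22 → extends → [14, 18, 19, 20, 21, 22]
19 → already a tail → [14, 18, 19, 20, 21, 22]
22 → already a tail → [14, 18, 19, 20, 21, 22]
25 → extends → [14, 18, 19, 20, 21, 22, 25]
28 → extends → [14, 18, 19, 20, 21, 22, 25, 28]
31 → extends → [14, 18, 19, 20, 21, 22, 25, 28, 31]
28 → already a tail → [14, 18, 19, 20, 21, 22, 25, 28, 31]
42 → extends → [14, 18, 19, 20, 21, 22, 25, 28, 31, 42]
Length 10; one witness is 14, 18, 19, 20, 21, 22, 25, 28, 31, 42.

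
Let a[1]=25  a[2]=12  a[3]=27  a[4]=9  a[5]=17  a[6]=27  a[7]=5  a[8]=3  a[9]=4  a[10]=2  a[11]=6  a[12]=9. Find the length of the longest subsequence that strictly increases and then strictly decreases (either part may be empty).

6

inc[i] = longest strictly increasing subsequence ending at i; dec[i] = longest strictly decreasing subsequence starting at i:
i:      1  2  3  4  5  6  7  8  9 10 11 12
a[i]:  25 12 27  9 17 27  5  3  4  2  6  9
inc:    1  1  2  1  2  3  1  1  2  1  3  4
dec:    6  5  5  4  4  4  3  2  2  1  1  1
Best peak at i=1 (value 25): inc=1, dec=6, length 1+6−1 = 6.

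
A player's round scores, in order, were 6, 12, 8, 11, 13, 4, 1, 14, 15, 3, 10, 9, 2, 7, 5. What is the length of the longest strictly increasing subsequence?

6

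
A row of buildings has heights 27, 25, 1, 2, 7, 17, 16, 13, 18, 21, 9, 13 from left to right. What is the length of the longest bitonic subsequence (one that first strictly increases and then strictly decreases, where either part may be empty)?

7

inc[i] = longest strictly increasing subsequence ending at i; dec[i] = longest strictly decreasing subsequence starting at i:
i:      1  2  3  4  5  6  7  8  9 10 11 12
a[i]:  27 25  1  2  7 17 16 13 18 21  9 13
inc:    1  1  1  2  3  4  4  4  5  6  4  5
dec:    6  5  1  1  1  4  3  2  2  2  1  1
Best peak at i=6 (value 17): inc=4, dec=4, length 4+4−1 = 7.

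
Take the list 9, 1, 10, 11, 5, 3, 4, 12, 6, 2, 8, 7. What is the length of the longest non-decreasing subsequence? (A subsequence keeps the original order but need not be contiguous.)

Track the smallest tail for each achievable length (allowing ties):
9 → extends → [9]
1 → replaces 9 → [1]
10 → extends → [1, 10]
11 → extends → [1, 10, 11]
5 → replaces 10 → [1, 5, 11]
3 → replaces 5 → [1, 3, 11]
4 → replaces 11 → [1, 3, 4]
12 → extends → [1, 3, 4, 12]
6 → replaces 12 → [1, 3, 4, 6]
2 → replaces 3 → [1, 2, 4, 6]
8 → extends → [1, 2, 4, 6, 8]
7 → replaces 8 → [1, 2, 4, 6, 7]
Five tails, so the longest non-decreasing subsequence has length 5 (e.g. 1, 3, 4, 6, 8).

5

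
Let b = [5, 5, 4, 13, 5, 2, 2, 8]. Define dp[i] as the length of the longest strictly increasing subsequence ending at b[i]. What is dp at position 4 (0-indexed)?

2

dp[i] = 1 + max{dp[j] : j<i, b[j]<b[i]} (or 1 if no such j):
i:      0  1  2  3  4  5  6  7
b[i]:   5  5  4 13  5  2  2  8
dp:     1  1  1  2  2  1  1  3
At index 4 the value is 2.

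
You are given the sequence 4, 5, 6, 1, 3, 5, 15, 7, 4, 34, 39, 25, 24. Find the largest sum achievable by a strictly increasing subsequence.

Let S[i] be the best sum of a strictly increasing subsequence ending at i:
i:       1   2   3   4   5   6   7   8   9  10  11  12  13
a[i]:    4   5   6   1   3   5  15   7   4  34  39  25  24
S:       4   9  15   1   4   9  30  22   8  64 103  55  54
Maximum is 103 (e.g. 4 + 5 + 6 + 15 + 34 + 39).

103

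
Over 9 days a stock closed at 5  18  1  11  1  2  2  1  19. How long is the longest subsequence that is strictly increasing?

3

Track the smallest tail for each achievable length (strict):
5 → extends → [5]
18 → extends → [5, 18]
1 → replaces 5 → [1, 18]
11 → replaces 18 → [1, 11]
1 → already a tail → [1, 11]
2 → replaces 11 → [1, 2]
2 → already a tail → [1, 2]
1 → already a tail → [1, 2]
19 → extends → [1, 2, 19]
Three tails, so the longest strictly increasing subsequence has length 3 (e.g. 5, 18, 19).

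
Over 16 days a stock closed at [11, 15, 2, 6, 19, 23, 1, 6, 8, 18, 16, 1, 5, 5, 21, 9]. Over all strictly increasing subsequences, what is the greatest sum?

68

Let S[i] be the best sum of a strictly increasing subsequence ending at i:
i:      1  2  3  4  5  6  7  8  9 10 11 12 13 14 15 16
a[i]:  11 15  2  6 19 23  1  6  8 18 16  1  5  5 21  9
S:     11 26  2  8 45 68  1  8 16 44 42  1  7  7 66 25
Maximum is 68 (e.g. 11 + 15 + 19 + 23).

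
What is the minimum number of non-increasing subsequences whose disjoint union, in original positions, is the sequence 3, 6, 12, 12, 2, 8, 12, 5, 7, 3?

Place each on the leftmost legal pile:
3 → new pile 1 (tops now [3])
6 → new pile 2 (tops now [3, 6])
12 → new pile 3 (tops now [3, 6, 12])
12 → pile 3 (tops now [3, 6, 12])
2 → pile 1 (tops now [2, 6, 12])
8 → pile 3 (tops now [2, 6, 8])
12 → new pile 4 (tops now [2, 6, 8, 12])
5 → pile 2 (tops now [2, 5, 8, 12])
7 → pile 3 (tops now [2, 5, 7, 12])
3 → pile 2 (tops now [2, 3, 7, 12])
Four piles.

4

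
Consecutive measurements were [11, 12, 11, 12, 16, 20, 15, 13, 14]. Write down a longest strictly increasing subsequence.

11, 12, 16, 20

Patience tails give the LIS length; then backtrack through the dp parents:
11 → extends → [11]
12 → extends → [11, 12]
11 → already a tail → [11, 12]
12 → already a tail → [11, 12]
16 → extends → [11, 12, 16]
20 → extends → [11, 12, 16, 20]
15 → replaces 16 → [11, 12, 15, 20]
13 → replaces 15 → [11, 12, 13, 20]
14 → replaces 20 → [11, 12, 13, 14]
Length 4; one witness is 11, 12, 16, 20.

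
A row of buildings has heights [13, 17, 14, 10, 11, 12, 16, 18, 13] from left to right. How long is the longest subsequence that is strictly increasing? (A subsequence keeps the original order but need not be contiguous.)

Track the smallest tail for each achievable length (strict):
13 → extends → [13]
17 → extends → [13, 17]
14 → replaces 17 → [13, 14]
10 → replaces 13 → [10, 14]
11 → replaces 14 → [10, 11]
12 → extends → [10, 11, 12]
16 → extends → [10, 11, 12, 16]
18 → extends → [10, 11, 12, 16, 18]
13 → replaces 16 → [10, 11, 12, 13, 18]
Five tails, so the longest strictly increasing subsequence has length 5 (e.g. 10, 11, 12, 16, 18).

5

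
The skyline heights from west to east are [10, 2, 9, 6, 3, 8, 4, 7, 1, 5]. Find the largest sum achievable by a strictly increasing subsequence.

16

Let S[i] be the best sum of a strictly increasing subsequence ending at i:
i:      1  2  3  4  5  6  7  8  9 10
a[i]:  10  2  9  6  3  8  4  7  1  5
S:     10  2 11  8  5 16  9 16  1 14
Maximum is 16 (e.g. 2 + 6 + 8).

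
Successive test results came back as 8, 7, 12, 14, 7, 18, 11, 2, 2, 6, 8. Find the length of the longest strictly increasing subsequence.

Let dp[i] be the length of the longest such subsequence ending at index i:
i:      1  2  3  4  5  6  7  8  9 10 11
a[i]:   8  7 12 14  7 18 11  2  2  6  8
dp:     1  1  2  3  1  4  2  1  1  2  3
Maximum dp value is 4.

4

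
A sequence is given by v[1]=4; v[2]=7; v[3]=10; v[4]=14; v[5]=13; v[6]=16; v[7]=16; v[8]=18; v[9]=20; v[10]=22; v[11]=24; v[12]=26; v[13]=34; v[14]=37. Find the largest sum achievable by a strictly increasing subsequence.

232

Let S[i] be the best sum of a strictly increasing subsequence ending at i:
i:       1   2   3   4   5   6   7   8   9  10  11  12  13  14
v[i]:    4   7  10  14  13  16  16  18  20  22  24  26  34  37
S:       4  11  21  35  34  51  51  69  89 111 135 161 195 232
Maximum is 232 (e.g. 4 + 7 + 10 + 14 + 16 + 18 + 20 + 22 + 24 + 26 + 34 + 37).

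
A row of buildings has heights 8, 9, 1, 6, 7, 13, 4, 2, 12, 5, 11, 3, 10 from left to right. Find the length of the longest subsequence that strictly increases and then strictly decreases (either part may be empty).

inc[i] = longest strictly increasing subsequence ending at i; dec[i] = longest strictly decreasing subsequence starting at i:
i:      1  2  3  4  5  6  7  8  9 10 11 12 13
a[i]:   8  9  1  6  7 13  4  2 12  5 11  3 10
inc:    1  2  1  2  3  4  2  2  4  3  4  3  4
dec:    4  4  1  3  3  4  2  1  3  2  2  1  1
Best peak at i=6 (value 13): inc=4, dec=4, length 4+4−1 = 7.

7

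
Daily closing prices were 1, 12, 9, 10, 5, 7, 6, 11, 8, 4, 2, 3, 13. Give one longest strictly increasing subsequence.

Patience tails give the LIS length; then backtrack through the dp parents:
1 → extends → [1]
12 → extends → [1, 12]
9 → replaces 12 → [1, 9]
10 → extends → [1, 9, 10]
5 → replaces 9 → [1, 5, 10]
7 → replaces 10 → [1, 5, 7]
6 → replaces 7 → [1, 5, 6]
11 → extends → [1, 5, 6, 11]
8 → replaces 11 → [1, 5, 6, 8]
4 → replaces 5 → [1, 4, 6, 8]
2 → replaces 4 → [1, 2, 6, 8]
3 → replaces 6 → [1, 2, 3, 8]
13 → extends → [1, 2, 3, 8, 13]
Length 5; one witness is 1, 9, 10, 11, 13.

1, 9, 10, 11, 13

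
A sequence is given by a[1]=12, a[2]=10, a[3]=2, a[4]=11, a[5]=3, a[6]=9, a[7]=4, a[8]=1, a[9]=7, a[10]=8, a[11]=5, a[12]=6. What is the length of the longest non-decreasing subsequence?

5

Track the smallest tail for each achievable length (allowing ties):
12 → extends → [12]
10 → replaces 12 → [10]
2 → replaces 10 → [2]
11 → extends → [2, 11]
3 → replaces 11 → [2, 3]
9 → extends → [2, 3, 9]
4 → replaces 9 → [2, 3, 4]
1 → replaces 2 → [1, 3, 4]
7 → extends → [1, 3, 4, 7]
8 → extends → [1, 3, 4, 7, 8]
5 → replaces 7 → [1, 3, 4, 5, 8]
6 → replaces 8 → [1, 3, 4, 5, 6]
Five tails, so the longest non-decreasing subsequence has length 5 (e.g. 2, 3, 4, 7, 8).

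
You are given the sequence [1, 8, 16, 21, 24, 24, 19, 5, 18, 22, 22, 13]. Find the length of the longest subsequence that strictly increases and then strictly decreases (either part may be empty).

inc[i] = longest strictly increasing subsequence ending at i; dec[i] = longest strictly decreasing subsequence starting at i:
i:      1  2  3  4  5  6  7  8  9 10 11 12
a[i]:   1  8 16 21 24 24 19  5 18 22 22 13
inc:    1  2  3  4  5  5  4  2  4  5  5  3
dec:    1  2  2  4  4  4  3  1  2  2  2  1
Best peak at i=5 (value 24): inc=5, dec=4, length 5+4−1 = 8.

8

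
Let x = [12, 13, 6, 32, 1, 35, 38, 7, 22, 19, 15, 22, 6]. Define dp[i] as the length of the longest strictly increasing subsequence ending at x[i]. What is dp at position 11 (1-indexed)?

dp[i] = 1 + max{dp[j] : j<i, x[j]<x[i]} (or 1 if no such j):
i:      1  2  3  4  5  6  7  8  9 10 11 12 13
x[i]:  12 13  6 32  1 35 38  7 22 19 15 22  6
dp:     1  2  1  3  1  4  5  2  3  3  3  4  2
At index 11 the value is 3.

3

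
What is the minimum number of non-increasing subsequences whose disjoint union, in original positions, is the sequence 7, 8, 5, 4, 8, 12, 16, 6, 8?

Place each on the leftmost legal pile:
7 → new pile 1 (tops now [7])
8 → new pile 2 (tops now [7, 8])
5 → pile 1 (tops now [5, 8])
4 → pile 1 (tops now [4, 8])
8 → pile 2 (tops now [4, 8])
12 → new pile 3 (tops now [4, 8, 12])
16 → new pile 4 (tops now [4, 8, 12, 16])
6 → pile 2 (tops now [4, 6, 12, 16])
8 → pile 3 (tops now [4, 6, 8, 16])
Four piles.

4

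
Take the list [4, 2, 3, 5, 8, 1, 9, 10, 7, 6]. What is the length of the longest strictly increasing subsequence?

6

Let dp[i] be the length of the longest such subsequence ending at index i:
i:      1  2  3  4  5  6  7  8  9 10
a[i]:   4  2  3  5  8  1  9 10  7  6
dp:     1  1  2  3  4  1  5  6  4  4
Maximum dp value is 6.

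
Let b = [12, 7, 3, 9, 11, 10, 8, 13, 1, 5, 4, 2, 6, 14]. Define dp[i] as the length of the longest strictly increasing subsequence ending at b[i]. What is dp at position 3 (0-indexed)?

dp[i] = 1 + max{dp[j] : j<i, b[j]<b[i]} (or 1 if no such j):
i:      0  1  2  3  4  5  6  7  8  9 10 11 12 13
b[i]:  12  7  3  9 11 10  8 13  1  5  4  2  6 14
dp:     1  1  1  2  3  3  2  4  1  2  2  2  3  5
At index 3 the value is 2.

2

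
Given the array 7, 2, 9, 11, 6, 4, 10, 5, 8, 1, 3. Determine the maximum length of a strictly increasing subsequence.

4

Let dp[i] be the length of the longest such subsequence ending at index i:
i:      1  2  3  4  5  6  7  8  9 10 11
a[i]:   7  2  9 11  6  4 10  5  8  1  3
dp:     1  1  2  3  2  2  3  3  4  1  2
Maximum dp value is 4.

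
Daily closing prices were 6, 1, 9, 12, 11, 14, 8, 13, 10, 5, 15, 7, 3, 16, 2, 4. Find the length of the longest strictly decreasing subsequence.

6

Negate each value so 'decreasing' becomes 'increasing', then run patience tails on the negated sequence:
-6 → extends → [-6]
-1 → extends → [-6, -1]
-9 → replaces -6 → [-9, -1]
-12 → replaces -9 → [-12, -1]
-11 → replaces -1 → [-12, -11]
-14 → replaces -12 → [-14, -11]
-8 → extends → [-14, -11, -8]
-13 → replaces -11 → [-14, -13, -8]
-10 → replaces -8 → [-14, -13, -10]
-5 → extends → [-14, -13, -10, -5]
-15 → replaces -14 → [-15, -13, -10, -5]
-7 → replaces -5 → [-15, -13, -10, -7]
-3 → extends → [-15, -13, -10, -7, -3]
-16 → replaces -15 → [-16, -13, -10, -7, -3]
-2 → extends → [-16, -13, -10, -7, -3, -2]
-4 → replaces -3 → [-16, -13, -10, -7, -4, -2]
Six tails, so the longest strictly decreasing subsequence of the original has length 6.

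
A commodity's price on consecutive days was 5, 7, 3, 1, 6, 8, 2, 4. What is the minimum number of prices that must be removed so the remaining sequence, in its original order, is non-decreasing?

Fewest deletions = n − (longest non-decreasing subsequence).
Patience tails:
5 → extends → [5]
7 → extends → [5, 7]
3 → replaces 5 → [3, 7]
1 → replaces 3 → [1, 7]
6 → replaces 7 → [1, 6]
8 → extends → [1, 6, 8]
2 → replaces 6 → [1, 2, 8]
4 → replaces 8 → [1, 2, 4]
Longest non-decreasing subsequence has length 3, so deletions = 8 − 3 = 5.

5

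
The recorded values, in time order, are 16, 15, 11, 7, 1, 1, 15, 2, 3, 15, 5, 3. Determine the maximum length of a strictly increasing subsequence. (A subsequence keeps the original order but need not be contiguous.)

4

Let dp[i] be the length of the longest such subsequence ending at index i:
i:      1  2  3  4  5  6  7  8  9 10 11 12
a[i]:  16 15 11  7  1  1 15  2  3 15  5  3
dp:     1  1  1  1  1  1  2  2  3  4  4  3
Maximum dp value is 4.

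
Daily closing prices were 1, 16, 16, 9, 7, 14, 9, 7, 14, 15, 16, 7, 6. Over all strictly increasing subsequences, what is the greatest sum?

Let S[i] be the best sum of a strictly increasing subsequence ending at i:
i:      1  2  3  4  5  6  7  8  9 10 11 12 13
a[i]:   1 16 16  9  7 14  9  7 14 15 16  7  6
S:      1 17 17 10  8 24 17  8 31 46 62  8  7
Maximum is 62 (e.g. 1 + 7 + 9 + 14 + 15 + 16).

62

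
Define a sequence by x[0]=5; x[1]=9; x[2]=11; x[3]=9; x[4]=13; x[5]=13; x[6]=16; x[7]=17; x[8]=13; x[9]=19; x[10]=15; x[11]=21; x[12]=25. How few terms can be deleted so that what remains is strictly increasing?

4

Fewest deletions = n − (longest strictly increasing subsequence).
Patience tails:
5 → extends → [5]
9 → extends → [5, 9]
11 → extends → [5, 9, 11]
9 → already a tail → [5, 9, 11]
13 → extends → [5, 9, 11, 13]
13 → already a tail → [5, 9, 11, 13]
16 → extends → [5, 9, 11, 13, 16]
17 → extends → [5, 9, 11, 13, 16, 17]
13 → already a tail → [5, 9, 11, 13, 16, 17]
19 → extends → [5, 9, 11, 13, 16, 17, 19]
15 → replaces 16 → [5, 9, 11, 13, 15, 17, 19]
21 → extends → [5, 9, 11, 13, 15, 17, 19, 21]
25 → extends → [5, 9, 11, 13, 15, 17, 19, 21, 25]
Longest strictly increasing subsequence has length 9, so deletions = 13 − 9 = 4.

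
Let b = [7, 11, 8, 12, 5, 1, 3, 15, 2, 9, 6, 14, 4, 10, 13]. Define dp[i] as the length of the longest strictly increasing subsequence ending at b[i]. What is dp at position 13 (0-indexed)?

dp[i] = 1 + max{dp[j] : j<i, b[j]<b[i]} (or 1 if no such j):
i:      0  1  2  3  4  5  6  7  8  9 10 11 12 13 14
b[i]:   7 11  8 12  5  1  3 15  2  9  6 14  4 10 13
dp:     1  2  2  3  1  1  2  4  2  3  3  4  3  4  5
At index 13 the value is 4.

4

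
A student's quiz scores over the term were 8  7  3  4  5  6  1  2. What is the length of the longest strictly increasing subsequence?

4

Track the smallest tail for each achievable length (strict):
8 → extends → [8]
7 → replaces 8 → [7]
3 → replaces 7 → [3]
4 → extends → [3, 4]
5 → extends → [3, 4, 5]
6 → extends → [3, 4, 5, 6]
1 → replaces 3 → [1, 4, 5, 6]
2 → replaces 4 → [1, 2, 5, 6]
Four tails, so the longest strictly increasing subsequence has length 4 (e.g. 3, 4, 5, 6).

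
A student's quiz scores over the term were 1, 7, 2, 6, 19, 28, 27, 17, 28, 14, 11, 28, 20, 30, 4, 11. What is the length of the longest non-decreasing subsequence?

Let dp[i] be the length of the longest such subsequence ending at index i:
i:      1  2  3  4  5  6  7  8  9 10 11 12 13 14 15 16
a[i]:   1  7  2  6 19 28 27 17 28 14 11 28 20 30  4 11
dp:     1  2  2  3  4  5  5  4  6  4  4  7  5  8  3  5
Maximum dp value is 8.

8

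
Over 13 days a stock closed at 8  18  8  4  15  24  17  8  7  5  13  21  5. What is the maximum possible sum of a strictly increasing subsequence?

Let S[i] be the best sum of a strictly increasing subsequence ending at i:
i:      1  2  3  4  5  6  7  8  9 10 11 12 13
a[i]:   8 18  8  4 15 24 17  8  7  5 13 21  5
S:      8 26  8  4 23 50 40 12 11  9 25 61  9
Maximum is 61 (e.g. 8 + 15 + 17 + 21).

61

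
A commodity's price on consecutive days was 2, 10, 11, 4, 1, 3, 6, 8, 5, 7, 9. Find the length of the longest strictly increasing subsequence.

5

Let dp[i] be the length of the longest such subsequence ending at index i:
i:      1  2  3  4  5  6  7  8  9 10 11
a[i]:   2 10 11  4  1  3  6  8  5  7  9
dp:     1  2  3  2  1  2  3  4  3  4  5
Maximum dp value is 5.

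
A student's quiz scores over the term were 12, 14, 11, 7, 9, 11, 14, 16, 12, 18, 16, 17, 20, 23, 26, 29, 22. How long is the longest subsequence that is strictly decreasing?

3

Let dp[i] be the longest strictly decreasing subsequence ending at i:
i:      1  2  3  4  5  6  7  8  9 10 11 12 13 14 15 16 17
a[i]:  12 14 11  7  9 11 14 16 12 18 16 17 20 23 26 29 22
dp:     1  1  2  3  3  2  1  1  2  1  2  2  1  1  1  1  2
Maximum is 3.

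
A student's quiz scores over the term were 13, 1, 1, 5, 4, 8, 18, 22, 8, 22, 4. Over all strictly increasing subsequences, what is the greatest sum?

Let S[i] be the best sum of a strictly increasing subsequence ending at i:
i:      1  2  3  4  5  6  7  8  9 10 11
a[i]:  13  1  1  5  4  8 18 22  8 22  4
S:     13  1  1  6  5 14 32 54 14 54  5
Maximum is 54 (e.g. 1 + 5 + 8 + 18 + 22).

54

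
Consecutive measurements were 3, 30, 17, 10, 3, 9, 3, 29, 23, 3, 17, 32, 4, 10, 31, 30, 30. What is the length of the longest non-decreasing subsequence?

Track the smallest tail for each achievable length (allowing ties):
3 → extends → [3]
30 → extends → [3, 30]
17 → replaces 30 → [3, 17]
10 → replaces 17 → [3, 10]
3 → replaces 10 → [3, 3]
9 → extends → [3, 3, 9]
3 → replaces 9 → [3, 3, 3]
29 → extends → [3, 3, 3, 29]
23 → replaces 29 → [3, 3, 3, 23]
3 → replaces 23 → [3, 3, 3, 3]
17 → extends → [3, 3, 3, 3, 17]
32 → extends → [3, 3, 3, 3, 17, 32]
4 → replaces 17 → [3, 3, 3, 3, 4, 32]
10 → replaces 32 → [3, 3, 3, 3, 4, 10]
31 → extends → [3, 3, 3, 3, 4, 10, 31]
30 → replaces 31 → [3, 3, 3, 3, 4, 10, 30]
30 → extends → [3, 3, 3, 3, 4, 10, 30, 30]
Eight tails, so the longest non-decreasing subsequence has length 8 (e.g. 3, 3, 3, 3, 4, 10, 30, 30).

8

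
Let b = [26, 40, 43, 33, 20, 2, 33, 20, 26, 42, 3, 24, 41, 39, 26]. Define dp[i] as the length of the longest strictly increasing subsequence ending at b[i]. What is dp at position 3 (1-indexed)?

dp[i] = 1 + max{dp[j] : j<i, b[j]<b[i]} (or 1 if no such j):
i:      1  2  3  4  5  6  7  8  9 10 11 12 13 14 15
b[i]:  26 40 43 33 20  2 33 20 26 42  3 24 41 39 26
dp:     1  2  3  2  1  1  2  2  3  4  2  3  4  4  4
At index 3 the value is 3.

3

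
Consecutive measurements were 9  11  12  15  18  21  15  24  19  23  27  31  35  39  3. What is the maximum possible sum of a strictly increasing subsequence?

Let S[i] be the best sum of a strictly increasing subsequence ending at i:
i:       1   2   3   4   5   6   7   8   9  10  11  12  13  14  15
a[i]:    9  11  12  15  18  21  15  24  19  23  27  31  35  39   3
S:       9  20  32  47  65  86  47 110  84 109 137 168 203 242   3
Maximum is 242 (e.g. 9 + 11 + 12 + 15 + 18 + 21 + 24 + 27 + 31 + 35 + 39).

242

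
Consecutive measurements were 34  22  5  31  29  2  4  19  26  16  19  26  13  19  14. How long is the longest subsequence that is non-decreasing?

5

Track the smallest tail for each achievable length (allowing ties):
34 → extends → [34]
22 → replaces 34 → [22]
5 → replaces 22 → [5]
31 → extends → [5, 31]
29 → replaces 31 → [5, 29]
2 → replaces 5 → [2, 29]
4 → replaces 29 → [2, 4]
19 → extends → [2, 4, 19]
26 → extends → [2, 4, 19, 26]
16 → replaces 19 → [2, 4, 16, 26]
19 → replaces 26 → [2, 4, 16, 19]
26 → extends → [2, 4, 16, 19, 26]
13 → replaces 16 → [2, 4, 13, 19, 26]
19 → replaces 26 → [2, 4, 13, 19, 19]
14 → replaces 19 → [2, 4, 13, 14, 19]
Five tails, so the longest non-decreasing subsequence has length 5 (e.g. 2, 4, 19, 26, 26).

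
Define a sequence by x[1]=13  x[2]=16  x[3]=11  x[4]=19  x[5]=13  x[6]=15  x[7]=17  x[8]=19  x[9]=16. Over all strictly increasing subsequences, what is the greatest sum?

75

Let S[i] be the best sum of a strictly increasing subsequence ending at i:
i:      1  2  3  4  5  6  7  8  9
x[i]:  13 16 11 19 13 15 17 19 16
S:     13 29 11 48 24 39 56 75 55
Maximum is 75 (e.g. 11 + 13 + 15 + 17 + 19).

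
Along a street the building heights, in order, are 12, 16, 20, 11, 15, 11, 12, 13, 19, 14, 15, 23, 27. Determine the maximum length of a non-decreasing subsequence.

8

Let dp[i] be the length of the longest such subsequence ending at index i:
i:      1  2  3  4  5  6  7  8  9 10 11 12 13
a[i]:  12 16 20 11 15 11 12 13 19 14 15 23 27
dp:     1  2  3  1  2  2  3  4  5  5  6  7  8
Maximum dp value is 8.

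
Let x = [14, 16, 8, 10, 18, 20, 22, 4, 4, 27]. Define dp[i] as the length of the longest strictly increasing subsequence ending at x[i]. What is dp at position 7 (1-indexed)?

5

dp[i] = 1 + max{dp[j] : j<i, x[j]<x[i]} (or 1 if no such j):
i:      1  2  3  4  5  6  7  8  9 10
x[i]:  14 16  8 10 18 20 22  4  4 27
dp:     1  2  1  2  3  4  5  1  1  6
At index 7 the value is 5.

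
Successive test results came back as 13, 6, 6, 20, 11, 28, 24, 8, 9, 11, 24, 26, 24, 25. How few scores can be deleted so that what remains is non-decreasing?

Fewest deletions = n − (longest non-decreasing subsequence).
Patience tails:
13 → extends → [13]
6 → replaces 13 → [6]
6 → extends → [6, 6]
20 → extends → [6, 6, 20]
11 → replaces 20 → [6, 6, 11]
28 → extends → [6, 6, 11, 28]
24 → replaces 28 → [6, 6, 11, 24]
8 → replaces 11 → [6, 6, 8, 24]
9 → replaces 24 → [6, 6, 8, 9]
11 → extends → [6, 6, 8, 9, 11]
24 → extends → [6, 6, 8, 9, 11, 24]
26 → extends → [6, 6, 8, 9, 11, 24, 26]
24 → replaces 26 → [6, 6, 8, 9, 11, 24, 24]
25 → extends → [6, 6, 8, 9, 11, 24, 24, 25]
Longest non-decreasing subsequence has length 8, so deletions = 14 − 8 = 6.

6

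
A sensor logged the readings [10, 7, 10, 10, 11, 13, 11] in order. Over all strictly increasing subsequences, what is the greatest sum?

41

Let S[i] be the best sum of a strictly increasing subsequence ending at i:
i:      1  2  3  4  5  6  7
a[i]:  10  7 10 10 11 13 11
S:     10  7 17 17 28 41 28
Maximum is 41 (e.g. 7 + 10 + 11 + 13).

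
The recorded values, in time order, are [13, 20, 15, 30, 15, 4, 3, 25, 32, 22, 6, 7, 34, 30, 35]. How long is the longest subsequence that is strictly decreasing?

4

Negate each value so 'decreasing' becomes 'increasing', then run patience tails on the negated sequence:
-13 → extends → [-13]
-20 → replaces -13 → [-20]
-15 → extends → [-20, -15]
-30 → replaces -20 → [-30, -15]
-15 → already a tail → [-30, -15]
-4 → extends → [-30, -15, -4]
-3 → extends → [-30, -15, -4, -3]
-25 → replaces -15 → [-30, -25, -4, -3]
-32 → replaces -30 → [-32, -25, -4, -3]
-22 → replaces -4 → [-32, -25, -22, -3]
-6 → replaces -3 → [-32, -25, -22, -6]
-7 → replaces -6 → [-32, -25, -22, -7]
-34 → replaces -32 → [-34, -25, -22, -7]
-30 → replaces -25 → [-34, -30, -22, -7]
-35 → replaces -34 → [-35, -30, -22, -7]
Four tails, so the longest strictly decreasing subsequence of the original has length 4.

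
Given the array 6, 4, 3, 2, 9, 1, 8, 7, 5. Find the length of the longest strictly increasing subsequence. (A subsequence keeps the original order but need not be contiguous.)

2

Let dp[i] be the length of the longest such subsequence ending at index i:
i:     1 2 3 4 5 6 7 8 9
a[i]:  6 4 3 2 9 1 8 7 5
dp:    1 1 1 1 2 1 2 2 2
Maximum dp value is 2.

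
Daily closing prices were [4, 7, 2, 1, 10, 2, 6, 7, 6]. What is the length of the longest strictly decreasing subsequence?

3

Negate each value so 'decreasing' becomes 'increasing', then run patience tails on the negated sequence:
-4 → extends → [-4]
-7 → replaces -4 → [-7]
-2 → extends → [-7, -2]
-1 → extends → [-7, -2, -1]
-10 → replaces -7 → [-10, -2, -1]
-2 → already a tail → [-10, -2, -1]
-6 → replaces -2 → [-10, -6, -1]
-7 → replaces -6 → [-10, -7, -1]
-6 → replaces -1 → [-10, -7, -6]
Three tails, so the longest strictly decreasing subsequence of the original has length 3.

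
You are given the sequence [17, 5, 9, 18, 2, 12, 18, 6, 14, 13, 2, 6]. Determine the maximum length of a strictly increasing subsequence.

4

Track the smallest tail for each achievable length (strict):
17 → extends → [17]
5 → replaces 17 → [5]
9 → extends → [5, 9]
18 → extends → [5, 9, 18]
2 → replaces 5 → [2, 9, 18]
12 → replaces 18 → [2, 9, 12]
18 → extends → [2, 9, 12, 18]
6 → replaces 9 → [2, 6, 12, 18]
14 → replaces 18 → [2, 6, 12, 14]
13 → replaces 14 → [2, 6, 12, 13]
2 → already a tail → [2, 6, 12, 13]
6 → already a tail → [2, 6, 12, 13]
Four tails, so the longest strictly increasing subsequence has length 4 (e.g. 5, 9, 12, 18).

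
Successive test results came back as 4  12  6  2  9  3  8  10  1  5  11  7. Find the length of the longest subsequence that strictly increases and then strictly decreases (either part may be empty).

6

inc[i] = longest strictly increasing subsequence ending at i; dec[i] = longest strictly decreasing subsequence starting at i:
i:      1  2  3  4  5  6  7  8  9 10 11 12
a[i]:   4 12  6  2  9  3  8 10  1  5 11  7
inc:    1  2  2  1  3  2  3  4  1  3  5  4
dec:    3  4  3  2  3  2  2  2  1  1  2  1
Best peak at i=11 (value 11): inc=5, dec=2, length 5+2−1 = 6.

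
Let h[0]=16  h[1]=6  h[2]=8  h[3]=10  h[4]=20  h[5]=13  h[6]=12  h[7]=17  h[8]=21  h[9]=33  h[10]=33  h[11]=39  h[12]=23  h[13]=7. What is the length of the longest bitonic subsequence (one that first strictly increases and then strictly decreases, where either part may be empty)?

10

inc[i] = longest strictly increasing subsequence ending at i; dec[i] = longest strictly decreasing subsequence starting at i:
i:      0  1  2  3  4  5  6  7  8  9 10 11 12 13
h[i]:  16  6  8 10 20 13 12 17 21 33 33 39 23  7
inc:    1  1  2  3  4  4  4  5  6  7  7  8  7  2
dec:    4  1  2  2  4  3  2  2  2  3  3  3  2  1
Best peak at i=11 (value 39): inc=8, dec=3, length 8+3−1 = 10.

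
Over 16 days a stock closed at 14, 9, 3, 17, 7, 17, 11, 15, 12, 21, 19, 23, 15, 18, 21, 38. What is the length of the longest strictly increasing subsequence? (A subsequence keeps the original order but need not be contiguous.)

Let dp[i] be the length of the longest such subsequence ending at index i:
i:      1  2  3  4  5  6  7  8  9 10 11 12 13 14 15 16
a[i]:  14  9  3 17  7 17 11 15 12 21 19 23 15 18 21 38
dp:     1  1  1  2  2  3  3  4  4  5  5  6  5  6  7  8
Maximum dp value is 8.

8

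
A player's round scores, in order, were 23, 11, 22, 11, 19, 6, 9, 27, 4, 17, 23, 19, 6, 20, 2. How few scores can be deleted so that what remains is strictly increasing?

Fewest deletions = n − (longest strictly increasing subsequence).
Patience tails:
23 → extends → [23]
11 → replaces 23 → [11]
22 → extends → [11, 22]
11 → already a tail → [11, 22]
19 → replaces 22 → [11, 19]
6 → replaces 11 → [6, 19]
9 → replaces 19 → [6, 9]
27 → extends → [6, 9, 27]
4 → replaces 6 → [4, 9, 27]
17 → replaces 27 → [4, 9, 17]
23 → extends → [4, 9, 17, 23]
19 → replaces 23 → [4, 9, 17, 19]
6 → replaces 9 → [4, 6, 17, 19]
20 → extends → [4, 6, 17, 19, 20]
2 → replaces 4 → [2, 6, 17, 19, 20]
Longest strictly increasing subsequence has length 5, so deletions = 15 − 5 = 10.

10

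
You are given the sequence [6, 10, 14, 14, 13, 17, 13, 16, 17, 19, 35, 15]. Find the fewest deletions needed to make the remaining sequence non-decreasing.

Fewest deletions = n − (longest non-decreasing subsequence).
Patience tails:
6 → extends → [6]
10 → extends → [6, 10]
14 → extends → [6, 10, 14]
14 → extends → [6, 10, 14, 14]
13 → replaces 14 → [6, 10, 13, 14]
17 → extends → [6, 10, 13, 14, 17]
13 → replaces 14 → [6, 10, 13, 13, 17]
16 → replaces 17 → [6, 10, 13, 13, 16]
17 → extends → [6, 10, 13, 13, 16, 17]
19 → extends → [6, 10, 13, 13, 16, 17, 19]
35 → extends → [6, 10, 13, 13, 16, 17, 19, 35]
15 → replaces 16 → [6, 10, 13, 13, 15, 17, 19, 35]
Longest non-decreasing subsequence has length 8, so deletions = 12 − 8 = 4.

4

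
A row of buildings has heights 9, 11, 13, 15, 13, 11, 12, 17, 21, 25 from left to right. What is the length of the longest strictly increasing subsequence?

7

Let dp[i] be the length of the longest such subsequence ending at index i:
i:      1  2  3  4  5  6  7  8  9 10
a[i]:   9 11 13 15 13 11 12 17 21 25
dp:     1  2  3  4  3  2  3  5  6  7
Maximum dp value is 7.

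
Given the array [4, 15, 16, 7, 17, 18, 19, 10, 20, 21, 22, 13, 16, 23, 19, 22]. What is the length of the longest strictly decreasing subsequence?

Let dp[i] be the longest strictly decreasing subsequence ending at i:
i:      1  2  3  4  5  6  7  8  9 10 11 12 13 14 15 16
a[i]:   4 15 16  7 17 18 19 10 20 21 22 13 16 23 19 22
dp:     1  1  1  2  1  1  1  2  1  1  1  2  2  1  2  2
Maximum is 2.

2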